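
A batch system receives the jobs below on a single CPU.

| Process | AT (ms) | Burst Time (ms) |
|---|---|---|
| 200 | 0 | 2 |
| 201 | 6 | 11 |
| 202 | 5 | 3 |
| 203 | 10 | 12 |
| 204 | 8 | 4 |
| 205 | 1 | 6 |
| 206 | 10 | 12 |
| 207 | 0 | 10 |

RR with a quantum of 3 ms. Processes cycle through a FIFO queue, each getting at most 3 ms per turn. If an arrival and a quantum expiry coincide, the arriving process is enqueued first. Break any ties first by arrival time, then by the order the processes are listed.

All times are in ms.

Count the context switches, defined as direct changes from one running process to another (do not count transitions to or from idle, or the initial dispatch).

Gantt: | 200 0-2 | 207 2-5 | 205 5-8 | 202 8-11 | 207 11-14 | 201 14-17 | 204 17-20 | 205 20-23 | 203 23-26 | 206 26-29 | 207 29-32 | 201 32-35 | 204 35-36 | 203 36-39 | 206 39-42 | 207 42-43 | 201 43-46 | 203 46-49 | 206 49-52 | 201 52-54 | 203 54-57 | 206 57-60 |
Completion: 200=2  201=54  202=11  203=57  204=36  205=23  206=60  207=43
Turnaround (C−A): 200=2  201=48  202=6  203=47  204=28  205=22  206=50  207=43

21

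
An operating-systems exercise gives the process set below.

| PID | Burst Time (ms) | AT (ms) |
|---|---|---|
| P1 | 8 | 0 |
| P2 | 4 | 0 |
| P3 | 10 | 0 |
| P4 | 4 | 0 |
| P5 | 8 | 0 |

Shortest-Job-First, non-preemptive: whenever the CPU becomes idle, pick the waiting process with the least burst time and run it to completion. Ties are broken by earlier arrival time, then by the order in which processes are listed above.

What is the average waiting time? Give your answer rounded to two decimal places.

10.40

Gantt: | P2 0-4 | P4 4-8 | P1 8-16 | P5 16-24 | P3 24-34 |
Completion: P1=16  P2=4  P3=34  P4=8  P5=24
Turnaround (C−A): P1=16  P2=4  P3=34  P4=8  P5=24
Waiting times: P1=8, P2=0, P3=24, P4=4, P5=16
Average waiting = (8+0+24+4+16) / 5 = 52/5 = 10.40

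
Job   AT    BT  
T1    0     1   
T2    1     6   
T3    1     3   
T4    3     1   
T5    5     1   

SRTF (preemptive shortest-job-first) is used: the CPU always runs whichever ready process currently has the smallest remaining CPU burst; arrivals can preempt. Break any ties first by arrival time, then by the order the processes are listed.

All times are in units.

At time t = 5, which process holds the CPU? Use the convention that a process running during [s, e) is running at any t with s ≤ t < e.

T5

Schedule: | T1 0-1 | T3 1-4 | T4 4-5 | T5 5-6 | T2 6-12 |
Completion: T1=1  T2=12  T3=4  T4=5  T5=6
Turnaround (C−A): T1=1  T2=11  T3=3  T4=2  T5=1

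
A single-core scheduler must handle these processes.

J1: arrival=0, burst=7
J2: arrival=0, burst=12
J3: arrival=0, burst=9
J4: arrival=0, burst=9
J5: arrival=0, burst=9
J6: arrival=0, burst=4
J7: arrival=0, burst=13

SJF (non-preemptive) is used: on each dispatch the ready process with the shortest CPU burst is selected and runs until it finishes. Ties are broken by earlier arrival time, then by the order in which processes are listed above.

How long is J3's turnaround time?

20

Gantt: | J6 0-4 | J1 4-11 | J3 11-20 | J4 20-29 | J5 29-38 | J2 38-50 | J7 50-63 |
Completion: J1=11  J2=50  J3=20  J4=29  J5=38  J6=4  J7=63
Turnaround(J3) = completion − arrival = 20 − 0 = 20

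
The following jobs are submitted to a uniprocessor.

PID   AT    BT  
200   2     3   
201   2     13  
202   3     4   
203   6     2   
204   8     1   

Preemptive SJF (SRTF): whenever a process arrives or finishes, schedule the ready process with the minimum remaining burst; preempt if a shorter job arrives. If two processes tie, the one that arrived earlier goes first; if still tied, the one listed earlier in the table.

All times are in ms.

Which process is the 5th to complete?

201

Schedule: | idle 0-2 | 200 2-5 | 202 5-6 | 203 6-8 | 204 8-9 | 202 9-12 | 201 12-25 |
Completion: 200=5  201=25  202=12  203=8  204=9
Turnaround (C−A): 200=3  201=23  202=9  203=2  204=1
Finish order: 200 → 203 → 204 → 202 → 201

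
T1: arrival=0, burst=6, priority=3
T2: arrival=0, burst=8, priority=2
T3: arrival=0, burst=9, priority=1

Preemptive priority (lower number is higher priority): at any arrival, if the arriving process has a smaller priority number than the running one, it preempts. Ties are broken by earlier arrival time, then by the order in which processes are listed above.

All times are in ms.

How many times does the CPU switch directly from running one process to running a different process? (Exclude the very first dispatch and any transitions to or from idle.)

Schedule: | T3 0-9 | T2 9-17 | T1 17-23 |
Completion: T1=23  T2=17  T3=9
Turnaround (C−A): T1=23  T2=17  T3=9

2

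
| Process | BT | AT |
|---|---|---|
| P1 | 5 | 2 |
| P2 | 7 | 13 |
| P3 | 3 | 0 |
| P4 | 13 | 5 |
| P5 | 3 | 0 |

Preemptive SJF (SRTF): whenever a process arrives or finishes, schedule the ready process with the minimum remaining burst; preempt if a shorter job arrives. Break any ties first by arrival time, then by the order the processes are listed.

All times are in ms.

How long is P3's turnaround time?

3

Timeline: | P3 0-3 | P5 3-6 | P1 6-11 | P4 11-13 | P2 13-20 | P4 20-31 |
Completion: P1=11  P2=20  P3=3  P4=31  P5=6
Turnaround (C−A): P1=9  P2=7  P3=3  P4=26  P5=6
Turnaround(P3) = completion − arrival = 3 − 0 = 3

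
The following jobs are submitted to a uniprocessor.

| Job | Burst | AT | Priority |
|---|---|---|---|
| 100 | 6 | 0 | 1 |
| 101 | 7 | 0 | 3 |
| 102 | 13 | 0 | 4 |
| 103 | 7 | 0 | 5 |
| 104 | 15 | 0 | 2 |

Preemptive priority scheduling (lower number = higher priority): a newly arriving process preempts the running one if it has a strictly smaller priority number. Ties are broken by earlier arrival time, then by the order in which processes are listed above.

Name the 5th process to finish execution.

Gantt: | 100 0-6 | 104 6-21 | 101 21-28 | 102 28-41 | 103 41-48 |
Completion: 100=6  101=28  102=41  103=48  104=21
Finish order: 100 → 104 → 101 → 102 → 103

103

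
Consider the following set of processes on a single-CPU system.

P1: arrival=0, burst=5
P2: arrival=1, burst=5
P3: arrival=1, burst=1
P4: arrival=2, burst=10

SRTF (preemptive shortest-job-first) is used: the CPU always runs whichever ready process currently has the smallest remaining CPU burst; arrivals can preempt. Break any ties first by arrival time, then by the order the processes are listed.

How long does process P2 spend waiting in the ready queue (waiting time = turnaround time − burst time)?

5

Timeline: | P1 0-1 | P3 1-2 | P1 2-6 | P2 6-11 | P4 11-21 |
Completion: P1=6  P2=11  P3=2  P4=21
Waiting(P2) = turnaround − burst = 10 − 5 = 5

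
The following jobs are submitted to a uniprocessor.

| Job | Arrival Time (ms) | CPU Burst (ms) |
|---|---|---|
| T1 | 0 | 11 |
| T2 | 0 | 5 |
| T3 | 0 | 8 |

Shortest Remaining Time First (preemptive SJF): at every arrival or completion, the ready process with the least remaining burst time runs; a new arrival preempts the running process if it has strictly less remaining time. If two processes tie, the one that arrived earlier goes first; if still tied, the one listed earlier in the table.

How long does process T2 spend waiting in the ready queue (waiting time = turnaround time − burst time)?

0

Schedule: | T2 0-5 | T3 5-13 | T1 13-24 |
Completion: T1=24  T2=5  T3=13
Waiting(T2) = turnaround − burst = 5 − 5 = 0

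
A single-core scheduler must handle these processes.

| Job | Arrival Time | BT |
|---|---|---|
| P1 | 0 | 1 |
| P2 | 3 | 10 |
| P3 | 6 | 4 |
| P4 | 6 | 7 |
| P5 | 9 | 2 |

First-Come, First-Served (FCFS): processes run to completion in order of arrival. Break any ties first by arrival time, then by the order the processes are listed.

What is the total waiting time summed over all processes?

33

Gantt: | P1 0-1 | idle 1-3 | P2 3-13 | P3 13-17 | P4 17-24 | P5 24-26 |
Completion: P1=1  P2=13  P3=17  P4=24  P5=26
Turnaround (C−A): P1=1  P2=10  P3=11  P4=18  P5=17
Waiting = turnaround − burst: P1=0, P2=0, P3=7, P4=11, P5=15
Total waiting = 0 + 0 + 7 + 11 + 15 = 33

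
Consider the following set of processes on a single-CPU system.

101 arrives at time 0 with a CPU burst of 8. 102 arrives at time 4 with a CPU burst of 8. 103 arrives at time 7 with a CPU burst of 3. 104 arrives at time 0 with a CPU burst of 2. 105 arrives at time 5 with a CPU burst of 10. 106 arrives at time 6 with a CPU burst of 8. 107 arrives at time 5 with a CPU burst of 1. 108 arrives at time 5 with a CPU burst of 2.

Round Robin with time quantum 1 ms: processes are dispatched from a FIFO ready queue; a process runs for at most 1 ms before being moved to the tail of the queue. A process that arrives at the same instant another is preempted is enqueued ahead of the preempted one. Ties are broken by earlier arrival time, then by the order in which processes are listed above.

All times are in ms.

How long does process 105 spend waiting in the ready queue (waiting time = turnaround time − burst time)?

Gantt: | 101 0-1 | 104 1-2 | 101 2-3 | 104 3-4 | 101 4-5 | 102 5-6 | 105 6-7 | 107 7-8 | 108 8-9 | 101 9-10 | 106 10-11 | 102 11-12 | 103 12-13 | 105 13-14 | 108 14-15 | 101 15-16 | 106 16-17 | 102 17-18 | 103 18-19 | 105 19-20 | 101 20-21 | 106 21-22 | 102 22-23 | 103 23-24 | 105 24-25 | 101 25-26 | 106 26-27 | 102 27-28 | 105 28-29 | 101 29-30 | 106 30-31 | 102 31-32 | 105 32-33 | 106 33-34 | 102 34-35 | 105 35-36 | 106 36-37 | 102 37-38 | 105 38-39 | 106 39-40 | 105 40-42 |
Completion: 101=30  102=38  103=24  104=4  105=42  106=40  107=8  108=15
Waiting(105) = turnaround − burst = 37 − 10 = 27

27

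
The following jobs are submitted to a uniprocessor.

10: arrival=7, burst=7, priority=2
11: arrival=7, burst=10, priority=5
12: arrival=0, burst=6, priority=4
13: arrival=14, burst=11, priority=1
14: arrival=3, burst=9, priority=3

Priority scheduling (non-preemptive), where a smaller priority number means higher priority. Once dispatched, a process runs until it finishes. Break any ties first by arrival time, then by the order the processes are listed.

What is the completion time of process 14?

Timeline: | 12 0-6 | 14 6-15 | 13 15-26 | 10 26-33 | 11 33-43 |
Completion: 10=33  11=43  12=6  13=26  14=15

15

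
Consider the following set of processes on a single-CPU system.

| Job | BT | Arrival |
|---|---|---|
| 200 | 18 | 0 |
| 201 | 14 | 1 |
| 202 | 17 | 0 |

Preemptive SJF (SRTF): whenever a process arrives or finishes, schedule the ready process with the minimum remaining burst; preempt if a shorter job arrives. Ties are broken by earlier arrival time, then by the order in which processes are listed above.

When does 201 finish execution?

15

Gantt: | 202 0-1 | 201 1-15 | 202 15-31 | 200 31-49 |
Completion: 200=49  201=15  202=31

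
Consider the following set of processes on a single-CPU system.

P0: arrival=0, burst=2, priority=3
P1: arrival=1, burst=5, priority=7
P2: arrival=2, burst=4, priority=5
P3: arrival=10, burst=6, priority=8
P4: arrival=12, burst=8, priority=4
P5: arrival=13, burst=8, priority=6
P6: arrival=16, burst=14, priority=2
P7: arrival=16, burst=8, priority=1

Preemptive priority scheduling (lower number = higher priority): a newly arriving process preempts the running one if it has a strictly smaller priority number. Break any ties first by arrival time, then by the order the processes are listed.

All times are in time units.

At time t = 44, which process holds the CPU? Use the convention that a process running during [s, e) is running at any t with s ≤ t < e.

Schedule: | P0 0-2 | P2 2-6 | P1 6-11 | P3 11-12 | P4 12-16 | P7 16-24 | P6 24-38 | P4 38-42 | P5 42-50 | P3 50-55 |
Completion: P0=2  P1=11  P2=6  P3=55  P4=42  P5=50  P6=38  P7=24

P5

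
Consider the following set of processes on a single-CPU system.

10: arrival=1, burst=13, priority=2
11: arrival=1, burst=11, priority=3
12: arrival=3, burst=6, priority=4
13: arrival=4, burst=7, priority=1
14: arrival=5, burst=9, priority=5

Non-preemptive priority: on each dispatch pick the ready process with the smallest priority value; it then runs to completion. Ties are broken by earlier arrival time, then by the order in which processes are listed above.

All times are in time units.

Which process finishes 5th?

14

Timeline: | idle 0-1 | 10 1-14 | 13 14-21 | 11 21-32 | 12 32-38 | 14 38-47 |
Completion: 10=14  11=32  12=38  13=21  14=47
Finish order: 10 → 13 → 11 → 12 → 14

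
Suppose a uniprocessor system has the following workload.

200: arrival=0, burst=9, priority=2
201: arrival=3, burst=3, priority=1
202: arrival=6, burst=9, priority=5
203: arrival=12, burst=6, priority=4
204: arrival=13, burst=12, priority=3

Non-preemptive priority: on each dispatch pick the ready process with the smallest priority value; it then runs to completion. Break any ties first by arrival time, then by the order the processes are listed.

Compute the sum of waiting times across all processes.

Gantt: | 200 0-9 | 201 9-12 | 203 12-18 | 204 18-30 | 202 30-39 |
Completion: 200=9  201=12  202=39  203=18  204=30
Turnaround (C−A): 200=9  201=9  202=33  203=6  204=17
Waiting = turnaround − burst: 200=0, 201=6, 202=24, 203=0, 204=5
Total waiting = 0 + 6 + 24 + 0 + 5 = 35

35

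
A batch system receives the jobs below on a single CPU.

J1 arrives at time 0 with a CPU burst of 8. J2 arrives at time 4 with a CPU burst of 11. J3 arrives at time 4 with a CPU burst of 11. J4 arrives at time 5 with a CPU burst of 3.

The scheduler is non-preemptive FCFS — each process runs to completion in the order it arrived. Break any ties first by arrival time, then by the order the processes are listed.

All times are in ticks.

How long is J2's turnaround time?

15

Timeline: | J1 0-8 | J2 8-19 | J3 19-30 | J4 30-33 |
Completion: J1=8  J2=19  J3=30  J4=33
Turnaround(J2) = completion − arrival = 19 − 4 = 15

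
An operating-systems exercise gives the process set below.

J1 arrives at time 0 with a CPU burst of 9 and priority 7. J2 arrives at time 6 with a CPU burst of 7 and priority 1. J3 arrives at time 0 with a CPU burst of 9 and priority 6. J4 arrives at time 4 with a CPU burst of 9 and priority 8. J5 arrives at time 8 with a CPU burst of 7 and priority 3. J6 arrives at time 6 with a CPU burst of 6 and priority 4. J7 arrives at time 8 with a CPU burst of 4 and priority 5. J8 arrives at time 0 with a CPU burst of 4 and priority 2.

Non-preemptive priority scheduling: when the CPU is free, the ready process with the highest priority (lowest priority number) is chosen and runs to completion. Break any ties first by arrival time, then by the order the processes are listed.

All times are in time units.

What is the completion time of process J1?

Timeline: | J8 0-4 | J3 4-13 | J2 13-20 | J5 20-27 | J6 27-33 | J7 33-37 | J1 37-46 | J4 46-55 |
Completion: J1=46  J2=20  J3=13  J4=55  J5=27  J6=33  J7=37  J8=4
Turnaround (C−A): J1=46  J2=14  J3=13  J4=51  J5=19  J6=27  J7=29  J8=4

46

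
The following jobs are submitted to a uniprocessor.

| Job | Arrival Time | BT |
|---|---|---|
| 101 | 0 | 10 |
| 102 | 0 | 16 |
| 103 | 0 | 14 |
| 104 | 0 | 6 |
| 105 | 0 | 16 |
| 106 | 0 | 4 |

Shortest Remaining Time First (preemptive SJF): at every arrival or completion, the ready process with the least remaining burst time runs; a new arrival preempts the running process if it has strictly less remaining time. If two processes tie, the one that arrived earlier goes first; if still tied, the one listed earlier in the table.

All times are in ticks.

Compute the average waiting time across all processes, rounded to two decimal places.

19.67

Schedule: | 106 0-4 | 104 4-10 | 101 10-20 | 103 20-34 | 102 34-50 | 105 50-66 |
Completion: 101=20  102=50  103=34  104=10  105=66  106=4
Turnaround (C−A): 101=20  102=50  103=34  104=10  105=66  106=4
Waiting times: 101=10, 102=34, 103=20, 104=4, 105=50, 106=0
Average waiting = (10+34+20+4+50+0) / 6 = 118/6 = 19.67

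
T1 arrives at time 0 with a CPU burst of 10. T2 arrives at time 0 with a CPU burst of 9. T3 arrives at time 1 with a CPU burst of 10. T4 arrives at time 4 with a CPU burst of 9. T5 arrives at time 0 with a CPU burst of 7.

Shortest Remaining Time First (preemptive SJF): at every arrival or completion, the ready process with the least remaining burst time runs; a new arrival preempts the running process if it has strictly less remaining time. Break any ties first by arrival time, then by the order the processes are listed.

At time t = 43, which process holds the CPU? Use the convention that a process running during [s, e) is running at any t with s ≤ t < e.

Timeline: | T5 0-7 | T2 7-16 | T4 16-25 | T1 25-35 | T3 35-45 |
Completion: T1=35  T2=16  T3=45  T4=25  T5=7
Turnaround (C−A): T1=35  T2=16  T3=44  T4=21  T5=7

T3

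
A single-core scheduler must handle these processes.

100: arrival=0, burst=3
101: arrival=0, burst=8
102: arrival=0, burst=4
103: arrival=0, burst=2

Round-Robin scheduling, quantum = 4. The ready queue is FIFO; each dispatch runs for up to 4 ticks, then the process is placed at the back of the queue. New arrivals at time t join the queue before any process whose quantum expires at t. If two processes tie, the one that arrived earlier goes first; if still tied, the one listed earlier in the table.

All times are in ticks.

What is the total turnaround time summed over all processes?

Gantt: | 100 0-3 | 101 3-7 | 102 7-11 | 103 11-13 | 101 13-17 |
Completion: 100=3  101=17  102=11  103=13
Turnaround = completion − arrival: 100=3, 101=17, 102=11, 103=13
Total turnaround = 3 + 17 + 11 + 13 = 44

44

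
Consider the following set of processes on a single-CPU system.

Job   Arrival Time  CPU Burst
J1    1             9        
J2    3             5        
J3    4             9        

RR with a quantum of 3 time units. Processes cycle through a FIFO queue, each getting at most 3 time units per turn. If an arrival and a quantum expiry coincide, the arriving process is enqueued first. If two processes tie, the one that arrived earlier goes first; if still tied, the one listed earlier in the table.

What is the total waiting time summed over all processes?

29

Timeline: | idle 0-1 | J1 1-4 | J2 4-7 | J3 7-10 | J1 10-13 | J2 13-15 | J3 15-18 | J1 18-21 | J3 21-24 |
Completion: J1=21  J2=15  J3=24
Waiting = turnaround − burst: J1=11, J2=7, J3=11
Total waiting = 11 + 7 + 11 = 29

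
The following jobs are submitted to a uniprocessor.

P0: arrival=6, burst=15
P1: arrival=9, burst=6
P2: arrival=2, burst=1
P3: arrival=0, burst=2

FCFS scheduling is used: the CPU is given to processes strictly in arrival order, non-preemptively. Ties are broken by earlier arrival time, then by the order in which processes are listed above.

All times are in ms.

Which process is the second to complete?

Gantt: | P3 0-2 | P2 2-3 | idle 3-6 | P0 6-21 | P1 21-27 |
Completion: P0=21  P1=27  P2=3  P3=2
Turnaround (C−A): P0=15  P1=18  P2=1  P3=2
Finish order: P3 → P2 → P0 → P1

P2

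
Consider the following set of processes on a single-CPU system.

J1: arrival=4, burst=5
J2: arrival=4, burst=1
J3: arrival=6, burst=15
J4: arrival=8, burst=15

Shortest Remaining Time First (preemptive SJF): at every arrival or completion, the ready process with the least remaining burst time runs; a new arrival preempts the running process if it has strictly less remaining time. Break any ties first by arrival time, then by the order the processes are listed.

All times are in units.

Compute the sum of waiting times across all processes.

22

Schedule: | idle 0-4 | J2 4-5 | J1 5-10 | J3 10-25 | J4 25-40 |
Completion: J1=10  J2=5  J3=25  J4=40
Turnaround (C−A): J1=6  J2=1  J3=19  J4=32
Waiting = turnaround − burst: J1=1, J2=0, J3=4, J4=17
Total waiting = 1 + 0 + 4 + 17 = 22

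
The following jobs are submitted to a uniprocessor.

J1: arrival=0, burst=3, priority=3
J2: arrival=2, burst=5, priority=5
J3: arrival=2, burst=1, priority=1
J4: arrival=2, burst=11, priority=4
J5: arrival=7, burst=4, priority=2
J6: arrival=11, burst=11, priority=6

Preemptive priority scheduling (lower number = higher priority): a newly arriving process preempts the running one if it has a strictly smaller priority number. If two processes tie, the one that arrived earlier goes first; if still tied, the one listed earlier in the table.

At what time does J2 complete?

24

Timeline: | J1 0-2 | J3 2-3 | J1 3-4 | J4 4-7 | J5 7-11 | J4 11-19 | J2 19-24 | J6 24-35 |
Completion: J1=4  J2=24  J3=3  J4=19  J5=11  J6=35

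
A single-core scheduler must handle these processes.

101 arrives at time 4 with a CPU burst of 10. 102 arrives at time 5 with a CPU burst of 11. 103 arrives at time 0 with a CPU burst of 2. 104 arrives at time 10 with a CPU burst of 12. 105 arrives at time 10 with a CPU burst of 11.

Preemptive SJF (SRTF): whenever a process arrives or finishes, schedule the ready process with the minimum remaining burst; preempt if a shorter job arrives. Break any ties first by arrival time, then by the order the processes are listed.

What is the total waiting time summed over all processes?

50

Timeline: | 103 0-2 | idle 2-4 | 101 4-14 | 102 14-25 | 105 25-36 | 104 36-48 |
Completion: 101=14  102=25  103=2  104=48  105=36
Waiting = turnaround − burst: 101=0, 102=9, 103=0, 104=26, 105=15
Total waiting = 0 + 9 + 0 + 26 + 15 = 50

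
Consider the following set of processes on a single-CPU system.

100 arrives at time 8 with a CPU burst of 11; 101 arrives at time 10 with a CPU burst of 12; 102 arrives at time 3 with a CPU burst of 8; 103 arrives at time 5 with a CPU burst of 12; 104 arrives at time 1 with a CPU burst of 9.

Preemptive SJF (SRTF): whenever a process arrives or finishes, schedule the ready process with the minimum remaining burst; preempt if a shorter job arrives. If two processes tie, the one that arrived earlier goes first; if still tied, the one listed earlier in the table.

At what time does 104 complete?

Gantt: | idle 0-1 | 104 1-10 | 102 10-18 | 100 18-29 | 103 29-41 | 101 41-53 |
Completion: 100=29  101=53  102=18  103=41  104=10
Turnaround (C−A): 100=21  101=43  102=15  103=36  104=9

10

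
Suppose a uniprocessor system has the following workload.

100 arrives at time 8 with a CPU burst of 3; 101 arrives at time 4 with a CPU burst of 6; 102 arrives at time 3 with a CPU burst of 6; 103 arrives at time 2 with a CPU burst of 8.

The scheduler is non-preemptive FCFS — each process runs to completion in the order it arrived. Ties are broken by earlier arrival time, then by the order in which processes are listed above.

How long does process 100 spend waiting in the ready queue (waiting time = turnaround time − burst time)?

Gantt: | idle 0-2 | 103 2-10 | 102 10-16 | 101 16-22 | 100 22-25 |
Completion: 100=25  101=22  102=16  103=10
Waiting(100) = turnaround − burst = 17 − 3 = 14

14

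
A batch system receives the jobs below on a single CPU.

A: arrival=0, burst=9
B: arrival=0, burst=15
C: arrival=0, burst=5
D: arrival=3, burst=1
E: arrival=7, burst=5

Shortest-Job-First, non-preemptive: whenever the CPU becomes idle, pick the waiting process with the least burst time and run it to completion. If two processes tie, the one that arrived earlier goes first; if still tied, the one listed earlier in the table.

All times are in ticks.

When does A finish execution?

15

Gantt: | C 0-5 | D 5-6 | A 6-15 | E 15-20 | B 20-35 |
Completion: A=15  B=35  C=5  D=6  E=20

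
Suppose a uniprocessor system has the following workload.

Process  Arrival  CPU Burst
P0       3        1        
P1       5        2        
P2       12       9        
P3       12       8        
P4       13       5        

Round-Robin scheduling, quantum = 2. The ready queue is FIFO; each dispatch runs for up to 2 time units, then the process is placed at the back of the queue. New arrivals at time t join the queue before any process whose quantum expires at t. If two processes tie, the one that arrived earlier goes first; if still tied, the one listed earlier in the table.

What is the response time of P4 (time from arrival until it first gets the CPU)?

Timeline: | idle 0-3 | P0 3-4 | idle 4-5 | P1 5-7 | idle 7-12 | P2 12-14 | P3 14-16 | P4 16-18 | P2 18-20 | P3 20-22 | P4 22-24 | P2 24-26 | P3 26-28 | P4 28-29 | P2 29-31 | P3 31-33 | P2 33-34 |
Completion: P0=4  P1=7  P2=34  P3=33  P4=29
Response(P4) = first start − arrival = 16 − 13 = 3

3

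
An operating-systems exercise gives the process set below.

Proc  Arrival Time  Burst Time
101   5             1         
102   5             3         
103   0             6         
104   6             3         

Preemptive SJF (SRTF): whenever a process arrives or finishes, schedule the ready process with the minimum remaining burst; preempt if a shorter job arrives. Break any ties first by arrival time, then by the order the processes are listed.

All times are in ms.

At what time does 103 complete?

Schedule: | 103 0-6 | 101 6-7 | 102 7-10 | 104 10-13 |
Completion: 101=7  102=10  103=6  104=13
Turnaround (C−A): 101=2  102=5  103=6  104=7

6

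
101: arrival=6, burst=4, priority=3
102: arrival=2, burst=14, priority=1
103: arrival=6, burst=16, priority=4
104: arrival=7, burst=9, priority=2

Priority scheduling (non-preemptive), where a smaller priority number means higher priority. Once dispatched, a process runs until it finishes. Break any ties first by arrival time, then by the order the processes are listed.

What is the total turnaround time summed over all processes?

94

Timeline: | idle 0-2 | 102 2-16 | 104 16-25 | 101 25-29 | 103 29-45 |
Completion: 101=29  102=16  103=45  104=25
Turnaround = completion − arrival: 101=23, 102=14, 103=39, 104=18
Total turnaround = 23 + 14 + 39 + 18 = 94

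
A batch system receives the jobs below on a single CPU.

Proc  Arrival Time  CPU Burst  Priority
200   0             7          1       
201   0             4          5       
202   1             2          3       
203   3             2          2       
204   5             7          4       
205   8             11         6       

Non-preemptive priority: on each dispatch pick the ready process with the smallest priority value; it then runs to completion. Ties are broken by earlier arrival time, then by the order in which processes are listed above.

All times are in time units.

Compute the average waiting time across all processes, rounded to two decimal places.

Gantt: | 200 0-7 | 203 7-9 | 202 9-11 | 204 11-18 | 201 18-22 | 205 22-33 |
Completion: 200=7  201=22  202=11  203=9  204=18  205=33
Turnaround (C−A): 200=7  201=22  202=10  203=6  204=13  205=25
Waiting times: 200=0, 201=18, 202=8, 203=4, 204=6, 205=14
Average waiting = (0+18+8+4+6+14) / 6 = 50/6 = 8.33

8.33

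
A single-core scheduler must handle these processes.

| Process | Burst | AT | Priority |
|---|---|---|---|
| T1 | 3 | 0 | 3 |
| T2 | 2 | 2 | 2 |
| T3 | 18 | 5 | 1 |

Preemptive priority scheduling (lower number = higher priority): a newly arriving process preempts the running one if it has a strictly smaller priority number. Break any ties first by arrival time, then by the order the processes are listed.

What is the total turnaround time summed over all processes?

25

Gantt: | T1 0-2 | T2 2-4 | T1 4-5 | T3 5-23 |
Completion: T1=5  T2=4  T3=23
Turnaround (C−A): T1=5  T2=2  T3=18
Turnaround = completion − arrival: T1=5, T2=2, T3=18
Total turnaround = 5 + 2 + 18 = 25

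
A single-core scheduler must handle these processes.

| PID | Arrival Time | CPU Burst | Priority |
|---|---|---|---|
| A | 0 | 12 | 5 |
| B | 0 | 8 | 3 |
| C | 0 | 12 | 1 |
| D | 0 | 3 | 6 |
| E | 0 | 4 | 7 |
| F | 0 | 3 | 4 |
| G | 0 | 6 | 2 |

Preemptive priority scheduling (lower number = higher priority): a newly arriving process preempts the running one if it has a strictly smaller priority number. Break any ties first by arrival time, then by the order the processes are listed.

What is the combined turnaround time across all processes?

218

Gantt: | C 0-12 | G 12-18 | B 18-26 | F 26-29 | A 29-41 | D 41-44 | E 44-48 |
Completion: A=41  B=26  C=12  D=44  E=48  F=29  G=18
Turnaround (C−A): A=41  B=26  C=12  D=44  E=48  F=29  G=18
Turnaround = completion − arrival: A=41, B=26, C=12, D=44, E=48, F=29, G=18
Total turnaround = 41 + 26 + 12 + 44 + 48 + 29 + 18 = 218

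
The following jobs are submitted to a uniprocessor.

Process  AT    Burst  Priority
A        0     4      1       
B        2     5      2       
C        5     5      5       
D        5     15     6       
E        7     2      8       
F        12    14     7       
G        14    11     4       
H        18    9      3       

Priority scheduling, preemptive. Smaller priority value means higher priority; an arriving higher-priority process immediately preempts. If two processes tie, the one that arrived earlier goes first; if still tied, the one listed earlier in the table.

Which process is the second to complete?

B

Timeline: | A 0-4 | B 4-9 | C 9-14 | G 14-18 | H 18-27 | G 27-34 | D 34-49 | F 49-63 | E 63-65 |
Completion: A=4  B=9  C=14  D=49  E=65  F=63  G=34  H=27
Turnaround (C−A): A=4  B=7  C=9  D=44  E=58  F=51  G=20  H=9
Finish order: A → B → C → H → G → D → F → E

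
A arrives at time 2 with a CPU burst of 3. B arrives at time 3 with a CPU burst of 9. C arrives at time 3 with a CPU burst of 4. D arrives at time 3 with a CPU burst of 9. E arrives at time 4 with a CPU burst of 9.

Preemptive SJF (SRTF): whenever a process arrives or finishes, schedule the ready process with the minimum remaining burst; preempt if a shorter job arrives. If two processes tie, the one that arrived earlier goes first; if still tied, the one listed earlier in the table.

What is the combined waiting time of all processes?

46

Gantt: | idle 0-2 | A 2-5 | C 5-9 | B 9-18 | D 18-27 | E 27-36 |
Completion: A=5  B=18  C=9  D=27  E=36
Turnaround (C−A): A=3  B=15  C=6  D=24  E=32
Waiting = turnaround − burst: A=0, B=6, C=2, D=15, E=23
Total waiting = 0 + 6 + 2 + 15 + 23 = 46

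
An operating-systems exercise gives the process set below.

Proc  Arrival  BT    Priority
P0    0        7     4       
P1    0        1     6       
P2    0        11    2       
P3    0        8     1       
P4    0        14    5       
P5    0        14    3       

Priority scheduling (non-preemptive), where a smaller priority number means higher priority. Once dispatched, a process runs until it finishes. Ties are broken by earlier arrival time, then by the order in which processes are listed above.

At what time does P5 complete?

33

Timeline: | P3 0-8 | P2 8-19 | P5 19-33 | P0 33-40 | P4 40-54 | P1 54-55 |
Completion: P0=40  P1=55  P2=19  P3=8  P4=54  P5=33
Turnaround (C−A): P0=40  P1=55  P2=19  P3=8  P4=54  P5=33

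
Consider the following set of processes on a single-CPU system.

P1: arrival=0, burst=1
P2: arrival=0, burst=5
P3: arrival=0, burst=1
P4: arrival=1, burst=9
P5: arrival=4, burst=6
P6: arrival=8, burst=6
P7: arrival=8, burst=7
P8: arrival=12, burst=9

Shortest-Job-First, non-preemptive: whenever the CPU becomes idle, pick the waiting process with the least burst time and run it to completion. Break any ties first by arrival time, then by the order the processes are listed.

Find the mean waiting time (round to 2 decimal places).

Schedule: | P1 0-1 | P3 1-2 | P2 2-7 | P5 7-13 | P6 13-19 | P7 19-26 | P4 26-35 | P8 35-44 |
Completion: P1=1  P2=7  P3=2  P4=35  P5=13  P6=19  P7=26  P8=44
Turnaround (C−A): P1=1  P2=7  P3=2  P4=34  P5=9  P6=11  P7=18  P8=32
Waiting times: P1=0, P2=2, P3=1, P4=25, P5=3, P6=5, P7=11, P8=23
Average waiting = (0+2+1+25+3+5+11+23) / 8 = 70/8 = 8.75

8.75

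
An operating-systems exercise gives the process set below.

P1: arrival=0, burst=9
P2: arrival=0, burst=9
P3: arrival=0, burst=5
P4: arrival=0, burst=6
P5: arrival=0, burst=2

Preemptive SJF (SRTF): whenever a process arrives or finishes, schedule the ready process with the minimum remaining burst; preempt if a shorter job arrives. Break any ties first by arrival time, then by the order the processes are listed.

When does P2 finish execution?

31

Timeline: | P5 0-2 | P3 2-7 | P4 7-13 | P1 13-22 | P2 22-31 |
Completion: P1=22  P2=31  P3=7  P4=13  P5=2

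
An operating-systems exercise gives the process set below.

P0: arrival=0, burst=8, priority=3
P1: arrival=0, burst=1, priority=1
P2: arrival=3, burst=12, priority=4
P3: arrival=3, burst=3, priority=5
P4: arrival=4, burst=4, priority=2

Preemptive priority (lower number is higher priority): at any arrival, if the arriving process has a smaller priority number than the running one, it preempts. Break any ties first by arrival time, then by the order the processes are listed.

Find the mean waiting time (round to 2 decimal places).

7.40

Schedule: | P1 0-1 | P0 1-4 | P4 4-8 | P0 8-13 | P2 13-25 | P3 25-28 |
Completion: P0=13  P1=1  P2=25  P3=28  P4=8
Waiting times: P0=5, P1=0, P2=10, P3=22, P4=0
Average waiting = (5+0+10+22+0) / 5 = 37/5 = 7.40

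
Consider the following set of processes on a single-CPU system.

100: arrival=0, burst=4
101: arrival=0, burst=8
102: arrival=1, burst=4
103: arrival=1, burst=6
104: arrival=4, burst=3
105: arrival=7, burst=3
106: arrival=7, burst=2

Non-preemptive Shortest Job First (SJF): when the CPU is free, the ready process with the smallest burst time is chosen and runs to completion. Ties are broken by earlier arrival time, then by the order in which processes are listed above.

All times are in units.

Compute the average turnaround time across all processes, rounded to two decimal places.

Schedule: | 100 0-4 | 104 4-7 | 106 7-9 | 105 9-12 | 102 12-16 | 103 16-22 | 101 22-30 |
Completion: 100=4  101=30  102=16  103=22  104=7  105=12  106=9
Turnaround times: 100=4, 101=30, 102=15, 103=21, 104=3, 105=5, 106=2
Average turnaround = (4+30+15+21+3+5+2) / 7 = 80/7 = 11.43

11.43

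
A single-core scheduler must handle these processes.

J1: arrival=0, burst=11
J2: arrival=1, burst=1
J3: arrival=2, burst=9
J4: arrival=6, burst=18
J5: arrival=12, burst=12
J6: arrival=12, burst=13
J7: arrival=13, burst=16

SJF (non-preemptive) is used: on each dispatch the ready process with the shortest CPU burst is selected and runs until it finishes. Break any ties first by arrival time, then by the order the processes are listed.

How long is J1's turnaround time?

11

Timeline: | J1 0-11 | J2 11-12 | J3 12-21 | J5 21-33 | J6 33-46 | J7 46-62 | J4 62-80 |
Completion: J1=11  J2=12  J3=21  J4=80  J5=33  J6=46  J7=62
Turnaround (C−A): J1=11  J2=11  J3=19  J4=74  J5=21  J6=34  J7=49
Turnaround(J1) = completion − arrival = 11 − 0 = 11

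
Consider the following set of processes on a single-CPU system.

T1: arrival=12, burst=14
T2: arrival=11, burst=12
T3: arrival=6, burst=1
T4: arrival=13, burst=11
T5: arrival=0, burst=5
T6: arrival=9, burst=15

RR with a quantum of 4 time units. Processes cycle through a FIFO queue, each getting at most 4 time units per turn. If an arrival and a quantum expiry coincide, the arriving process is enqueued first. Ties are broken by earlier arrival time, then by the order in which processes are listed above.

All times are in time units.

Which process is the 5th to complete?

T6

Gantt: | T5 0-5 | idle 5-6 | T3 6-7 | idle 7-9 | T6 9-13 | T2 13-17 | T1 17-21 | T4 21-25 | T6 25-29 | T2 29-33 | T1 33-37 | T4 37-41 | T6 41-45 | T2 45-49 | T1 49-53 | T4 53-56 | T6 56-59 | T1 59-61 |
Completion: T1=61  T2=49  T3=7  T4=56  T5=5  T6=59
Turnaround (C−A): T1=49  T2=38  T3=1  T4=43  T5=5  T6=50
Finish order: T5 → T3 → T2 → T4 → T6 → T1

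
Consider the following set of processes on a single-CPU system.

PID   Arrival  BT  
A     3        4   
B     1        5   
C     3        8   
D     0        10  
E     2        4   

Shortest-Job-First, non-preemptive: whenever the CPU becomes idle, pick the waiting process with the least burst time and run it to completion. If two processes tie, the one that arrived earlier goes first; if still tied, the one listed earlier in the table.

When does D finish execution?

10

Timeline: | D 0-10 | E 10-14 | A 14-18 | B 18-23 | C 23-31 |
Completion: A=18  B=23  C=31  D=10  E=14
Turnaround (C−A): A=15  B=22  C=28  D=10  E=12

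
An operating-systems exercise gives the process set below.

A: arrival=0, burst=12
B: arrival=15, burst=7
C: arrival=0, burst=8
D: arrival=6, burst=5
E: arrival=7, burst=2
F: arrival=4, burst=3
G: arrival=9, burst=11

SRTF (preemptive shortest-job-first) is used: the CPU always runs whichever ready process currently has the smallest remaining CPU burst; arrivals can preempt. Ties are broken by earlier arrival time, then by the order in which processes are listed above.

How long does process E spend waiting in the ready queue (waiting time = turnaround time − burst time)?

0

Timeline: | C 0-4 | F 4-7 | E 7-9 | C 9-13 | D 13-18 | B 18-25 | G 25-36 | A 36-48 |
Completion: A=48  B=25  C=13  D=18  E=9  F=7  G=36
Waiting(E) = turnaround − burst = 2 − 2 = 0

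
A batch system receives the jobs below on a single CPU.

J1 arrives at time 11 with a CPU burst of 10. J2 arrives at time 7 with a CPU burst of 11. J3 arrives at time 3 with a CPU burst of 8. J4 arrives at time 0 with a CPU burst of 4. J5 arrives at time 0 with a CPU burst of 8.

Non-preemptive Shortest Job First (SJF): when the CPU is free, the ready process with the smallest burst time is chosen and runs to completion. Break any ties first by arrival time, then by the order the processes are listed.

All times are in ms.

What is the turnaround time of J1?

19

Timeline: | J4 0-4 | J5 4-12 | J3 12-20 | J1 20-30 | J2 30-41 |
Completion: J1=30  J2=41  J3=20  J4=4  J5=12
Turnaround (C−A): J1=19  J2=34  J3=17  J4=4  J5=12
Turnaround(J1) = completion − arrival = 30 − 11 = 19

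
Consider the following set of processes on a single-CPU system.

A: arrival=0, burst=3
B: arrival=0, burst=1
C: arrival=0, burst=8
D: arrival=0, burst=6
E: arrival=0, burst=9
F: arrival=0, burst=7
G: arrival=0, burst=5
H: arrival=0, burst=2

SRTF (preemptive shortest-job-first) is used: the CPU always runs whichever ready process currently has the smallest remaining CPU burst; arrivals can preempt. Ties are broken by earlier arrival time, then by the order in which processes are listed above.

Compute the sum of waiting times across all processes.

94

Schedule: | B 0-1 | H 1-3 | A 3-6 | G 6-11 | D 11-17 | F 17-24 | C 24-32 | E 32-41 |
Completion: A=6  B=1  C=32  D=17  E=41  F=24  G=11  H=3
Turnaround (C−A): A=6  B=1  C=32  D=17  E=41  F=24  G=11  H=3
Waiting = turnaround − burst: A=3, B=0, C=24, D=11, E=32, F=17, G=6, H=1
Total waiting = 3 + 0 + 24 + 11 + 32 + 17 + 6 + 1 = 94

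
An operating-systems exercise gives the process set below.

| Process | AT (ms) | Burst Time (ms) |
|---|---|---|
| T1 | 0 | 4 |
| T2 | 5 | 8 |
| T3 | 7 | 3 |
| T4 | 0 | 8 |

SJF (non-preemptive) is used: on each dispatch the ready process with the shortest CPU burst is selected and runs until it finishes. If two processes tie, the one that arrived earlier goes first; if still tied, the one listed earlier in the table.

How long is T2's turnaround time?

Schedule: | T1 0-4 | T4 4-12 | T3 12-15 | T2 15-23 |
Completion: T1=4  T2=23  T3=15  T4=12
Turnaround(T2) = completion − arrival = 23 − 5 = 18

18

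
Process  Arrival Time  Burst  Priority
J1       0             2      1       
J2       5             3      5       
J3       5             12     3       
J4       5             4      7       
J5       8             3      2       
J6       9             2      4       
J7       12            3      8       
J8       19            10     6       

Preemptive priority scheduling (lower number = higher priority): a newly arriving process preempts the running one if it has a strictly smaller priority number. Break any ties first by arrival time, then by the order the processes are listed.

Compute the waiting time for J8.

Gantt: | J1 0-2 | idle 2-5 | J3 5-8 | J5 8-11 | J3 11-20 | J6 20-22 | J2 22-25 | J8 25-35 | J4 35-39 | J7 39-42 |
Completion: J1=2  J2=25  J3=20  J4=39  J5=11  J6=22  J7=42  J8=35
Turnaround (C−A): J1=2  J2=20  J3=15  J4=34  J5=3  J6=13  J7=30  J8=16
Waiting(J8) = turnaround − burst = 16 − 10 = 6

6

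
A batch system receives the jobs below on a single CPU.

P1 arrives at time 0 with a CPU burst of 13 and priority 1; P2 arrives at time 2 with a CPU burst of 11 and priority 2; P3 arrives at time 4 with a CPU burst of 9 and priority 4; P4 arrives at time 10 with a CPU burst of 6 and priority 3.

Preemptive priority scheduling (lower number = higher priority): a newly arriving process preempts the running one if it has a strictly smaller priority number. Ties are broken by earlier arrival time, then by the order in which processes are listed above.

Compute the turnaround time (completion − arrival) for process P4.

Gantt: | P1 0-13 | P2 13-24 | P4 24-30 | P3 30-39 |
Completion: P1=13  P2=24  P3=39  P4=30
Turnaround (C−A): P1=13  P2=22  P3=35  P4=20
Turnaround(P4) = completion − arrival = 30 − 10 = 20

20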